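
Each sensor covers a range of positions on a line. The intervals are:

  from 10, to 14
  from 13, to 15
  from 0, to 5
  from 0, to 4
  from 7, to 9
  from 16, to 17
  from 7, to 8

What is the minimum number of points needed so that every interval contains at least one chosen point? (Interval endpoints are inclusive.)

By right end: [0,4]  [0,5]  [7,8]  [7,9]  [10,14]  [13,15]  [16,17]
[0,4] uncovered → point at 4; [7,8] uncovered → point at 8; [10,14] uncovered → point at 14; [16,17] uncovered → point at 17.
Points: 4, 8, 14, 17 (4 total).

4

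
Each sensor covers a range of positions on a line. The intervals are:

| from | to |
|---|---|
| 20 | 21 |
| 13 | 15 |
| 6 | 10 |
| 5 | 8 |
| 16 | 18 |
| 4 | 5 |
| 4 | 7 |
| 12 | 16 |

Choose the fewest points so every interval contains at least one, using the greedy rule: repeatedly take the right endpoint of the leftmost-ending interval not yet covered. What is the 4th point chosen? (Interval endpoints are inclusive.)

By right end: [4,5]  [4,7]  [5,8]  [6,10]  [13,15]  [12,16]  [16,18]  [20,21]
[4,5] uncovered → point at 5; [6,10] uncovered → point at 10; [13,15] uncovered → point at 15; [16,18] uncovered → point at 18; [20,21] uncovered → point at 21.
Points: 5, 10, 15, 18, 21 (5 total).

18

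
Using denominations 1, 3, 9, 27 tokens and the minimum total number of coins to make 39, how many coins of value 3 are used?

Use the largest denomination that fits, subtract, and repeat.
39 − 1×27→12 − 1×9→3 − 1×3→0
Count of 3: 1

1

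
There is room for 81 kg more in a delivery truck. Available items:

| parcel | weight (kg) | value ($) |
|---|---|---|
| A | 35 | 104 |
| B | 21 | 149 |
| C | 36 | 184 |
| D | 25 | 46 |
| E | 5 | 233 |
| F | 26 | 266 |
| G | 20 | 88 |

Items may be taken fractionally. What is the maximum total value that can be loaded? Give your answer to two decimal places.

796.22

Order: E (233/5=46.60) > F (266/26=10.23) > B (149/21=7.10) > C (184/36=5.11) > G (88/20=4.40) > A (104/35=2.97) > D (46/25=1.84)
Fill: take E (5 @ 233) → take F (26 @ 266) → take B (21 @ 149) → take 29/36 of C → 148.22; 81/81 used.
Total value = 796.22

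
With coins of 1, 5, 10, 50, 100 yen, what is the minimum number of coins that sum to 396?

Greedy: take as many of the largest coin as possible, then repeat with the remainder.
396 = 3×100 + 1×50 + 4×10 + 1×5 + 1×1
Total coins = 3 + 1 + 4 + 1 + 1 = 10

10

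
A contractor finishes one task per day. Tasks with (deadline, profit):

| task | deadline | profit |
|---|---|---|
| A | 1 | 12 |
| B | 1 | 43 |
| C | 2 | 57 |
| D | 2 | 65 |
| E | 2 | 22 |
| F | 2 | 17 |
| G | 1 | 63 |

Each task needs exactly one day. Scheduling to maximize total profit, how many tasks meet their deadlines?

Take jobs in profit order; each goes to the latest open slot no later than its deadline.
By profit: D(d2,65), G(d1,63), C(d2,57), B(d1,43), E(d2,22), F(d2,17), A(d1,12)
D→slot 2; G→slot 1; C skipped; B skipped; E skipped; F skipped; A skipped.
2 of 7 scheduled.

2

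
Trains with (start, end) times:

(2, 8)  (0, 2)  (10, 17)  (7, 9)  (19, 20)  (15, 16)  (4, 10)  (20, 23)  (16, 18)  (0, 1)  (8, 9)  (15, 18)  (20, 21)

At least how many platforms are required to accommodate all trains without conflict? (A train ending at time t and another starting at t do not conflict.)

Events (time:±→running): 0:+→1 0:+→2 1:-→1 2:-→0 2:+→1 4:+→2 7:+→3 … peak 3.

3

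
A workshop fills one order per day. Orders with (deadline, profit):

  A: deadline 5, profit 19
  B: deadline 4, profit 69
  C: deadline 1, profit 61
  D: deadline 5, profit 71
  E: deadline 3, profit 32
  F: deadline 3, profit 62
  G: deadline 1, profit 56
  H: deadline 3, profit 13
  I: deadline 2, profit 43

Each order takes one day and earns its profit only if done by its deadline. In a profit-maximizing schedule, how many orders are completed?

Sort by profit descending; place each in the latest free slot ≤ its deadline.
By profit: D(d5,71), B(d4,69), F(d3,62), C(d1,61), G(d1,56), I(d2,43), E(d3,32), A(d5,19), H(d3,13)
D→slot 5; B→slot 4; F→slot 3; C→slot 1; G skipped; I→slot 2; E skipped; A skipped; H skipped.
5 of 9 scheduled.

5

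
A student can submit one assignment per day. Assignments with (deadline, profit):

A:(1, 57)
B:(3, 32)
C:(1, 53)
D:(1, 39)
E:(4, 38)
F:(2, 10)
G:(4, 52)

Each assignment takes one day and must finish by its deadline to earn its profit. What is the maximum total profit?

179

Profit order: A=57 C=53 G=52 D=39 E=38 B=32 F=10
Assign: A→slot 1, C skipped, G→slot 4, D skipped, E→slot 3, B→slot 2, F skipped.
Slots: [1:A] [2:B] [3:E] [4:G]
Profit = 57 + 32 + 38 + 52 = 179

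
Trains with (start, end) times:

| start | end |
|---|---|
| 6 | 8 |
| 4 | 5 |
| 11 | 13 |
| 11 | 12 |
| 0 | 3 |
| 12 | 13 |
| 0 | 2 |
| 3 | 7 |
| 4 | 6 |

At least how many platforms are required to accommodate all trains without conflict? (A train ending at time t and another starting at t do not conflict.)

The answer is the maximum number of intervals overlapping at any instant.
starts: [0, 0, 3, 4, 4, 6, 11, 11, 12]
ends:   [2, 3, 5, 6, 7, 8, 12, 13, 13]
s0→1 s0→2 e2→1 e3→0 s3→1 s4→2 s4→3  — peak 3.

3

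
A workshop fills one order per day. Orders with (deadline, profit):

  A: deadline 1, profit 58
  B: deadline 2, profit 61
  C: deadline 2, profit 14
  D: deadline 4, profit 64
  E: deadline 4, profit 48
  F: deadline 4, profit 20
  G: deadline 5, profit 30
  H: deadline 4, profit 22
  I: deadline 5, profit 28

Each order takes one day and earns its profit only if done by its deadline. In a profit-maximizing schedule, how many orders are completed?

By profit: D(d4,64), B(d2,61), A(d1,58), E(d4,48), G(d5,30), I(d5,28), H(d4,22), F(d4,20), C(d2,14)
D→slot 4; B→slot 2; A→slot 1; E→slot 3; G→slot 5; I skipped; H skipped; F skipped; C skipped.
5 of 9 scheduled.

5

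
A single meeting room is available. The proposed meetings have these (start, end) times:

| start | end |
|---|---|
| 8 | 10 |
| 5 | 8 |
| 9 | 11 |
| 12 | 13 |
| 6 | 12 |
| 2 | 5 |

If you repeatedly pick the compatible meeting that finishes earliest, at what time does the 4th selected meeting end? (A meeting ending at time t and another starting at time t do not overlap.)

13

Order by finish time; keep every interval that doesn't clash with the previous kept one.
Sorted by end: (2,5)  (5,8)  (8,10)  (9,11)  (6,12)  (12,13)
take (2,5); take (5,8); take (8,10); take (12,13).
Selected: (2,5) (5,8) (8,10) (12,13)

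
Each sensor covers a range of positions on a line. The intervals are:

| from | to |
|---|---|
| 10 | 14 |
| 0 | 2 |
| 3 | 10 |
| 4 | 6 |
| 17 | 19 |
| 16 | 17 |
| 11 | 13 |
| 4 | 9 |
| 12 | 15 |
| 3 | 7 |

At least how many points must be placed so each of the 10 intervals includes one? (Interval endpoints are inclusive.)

4

Process intervals by earliest right end; each time one isn't hit yet, stab at its right endpoint.
Sorted: [0,2] [4,6] [3,7] [4,9] [3,10] [11,13] [10,14] [12,15] [16,17] [17,19]
{[0,2]} hit by 2; {[4,6],[3,7],[4,9],[3,10]} hit by 6; {[11,13],[10,14],[12,15]} hit by 13; {[16,17],[17,19]} hit by 17.
Points: 2, 6, 13, 17 (4 total).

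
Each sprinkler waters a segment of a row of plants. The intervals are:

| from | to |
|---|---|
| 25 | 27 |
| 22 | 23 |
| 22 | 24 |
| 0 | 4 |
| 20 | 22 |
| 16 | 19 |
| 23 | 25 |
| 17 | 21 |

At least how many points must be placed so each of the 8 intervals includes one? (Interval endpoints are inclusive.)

Sorted: [0,4] [16,19] [17,21] [20,22] [22,23] [22,24] [23,25] [25,27]
{[0,4]} hit by 4; {[16,19],[17,21]} hit by 19; {[20,22],[22,23],[22,24]} hit by 22; {[23,25],[25,27]} hit by 25.
Points: 4, 19, 22, 25 (4 total).

4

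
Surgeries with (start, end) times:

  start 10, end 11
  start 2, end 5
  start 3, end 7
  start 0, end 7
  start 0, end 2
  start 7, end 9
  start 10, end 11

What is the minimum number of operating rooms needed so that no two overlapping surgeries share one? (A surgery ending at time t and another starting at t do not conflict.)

3

starts: [0, 0, 2, 3, 7, 10, 10]
ends:   [2, 5, 7, 7, 9, 11, 11]
s0→1 s0→2 e2→1 s2→2 s3→3  — peak 3.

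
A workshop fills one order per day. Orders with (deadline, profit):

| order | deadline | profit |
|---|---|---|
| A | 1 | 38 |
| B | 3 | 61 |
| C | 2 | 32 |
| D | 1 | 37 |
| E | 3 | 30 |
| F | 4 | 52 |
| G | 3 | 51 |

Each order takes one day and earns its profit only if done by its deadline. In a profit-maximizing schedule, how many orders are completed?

Profit order: B=61 F=52 G=51 A=38 D=37 C=32 E=30
Assign: B→slot 3, F→slot 4, G→slot 2, A→slot 1, D skipped, C skipped, E skipped.
Slots: [1:A] [2:G] [3:B] [4:F]
4 of 7 scheduled.

4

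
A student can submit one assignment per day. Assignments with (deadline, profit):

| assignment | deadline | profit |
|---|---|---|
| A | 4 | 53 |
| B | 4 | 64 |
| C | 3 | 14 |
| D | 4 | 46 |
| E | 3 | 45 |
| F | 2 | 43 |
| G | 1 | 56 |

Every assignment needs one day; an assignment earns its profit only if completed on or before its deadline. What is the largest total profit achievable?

By profit: B(d4,64), G(d1,56), A(d4,53), D(d4,46), E(d3,45), F(d2,43), C(d3,14)
B→slot 4; G→slot 1; A→slot 3; D→slot 2; E skipped; F skipped; C skipped.
Profit = 56 + 46 + 53 + 64 = 219

219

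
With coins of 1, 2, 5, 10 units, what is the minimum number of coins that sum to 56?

Greedy: take as many of the largest coin as possible, then repeat with the remainder.
56 = 5×10 + 1×5 + 1×1
Total coins = 5 + 1 + 1 = 7

7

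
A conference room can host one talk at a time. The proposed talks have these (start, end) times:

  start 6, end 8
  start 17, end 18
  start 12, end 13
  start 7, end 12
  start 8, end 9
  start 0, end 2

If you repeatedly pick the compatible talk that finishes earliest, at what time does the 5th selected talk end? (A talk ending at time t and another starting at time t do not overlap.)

18

Sorted by end: (0,2)  (6,8)  (8,9)  (7,12)  (12,13)  (17,18)
take (0,2); take (6,8); take (8,9); take (12,13); take (17,18).
Selected: (0,2) (6,8) (8,9) (12,13) (17,18)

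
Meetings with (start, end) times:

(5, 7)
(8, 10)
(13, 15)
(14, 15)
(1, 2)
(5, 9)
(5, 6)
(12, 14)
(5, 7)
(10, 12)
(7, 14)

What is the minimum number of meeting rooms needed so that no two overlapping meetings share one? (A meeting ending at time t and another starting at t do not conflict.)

The answer is the maximum number of intervals overlapping at any instant.
starts: [1, 5, 5, 5, 5, 7, 8, 10, 12, 13, 14]
ends:   [2, 6, 7, 7, 9, 10, 12, 14, 14, 15, 15]
s1→1 e2→0 s5→1 s5→2 s5→3 s5→4  — peak 4.

4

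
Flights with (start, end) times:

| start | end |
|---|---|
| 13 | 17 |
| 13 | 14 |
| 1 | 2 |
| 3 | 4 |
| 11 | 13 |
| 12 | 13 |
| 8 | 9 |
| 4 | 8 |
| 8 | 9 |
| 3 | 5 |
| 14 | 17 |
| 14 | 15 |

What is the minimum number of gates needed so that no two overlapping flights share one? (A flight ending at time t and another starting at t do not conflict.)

3

Events (time:±→running): 1:+→1 2:-→0 3:+→1 3:+→2 4:-→1 4:+→2 5:-→1 8:-→0 8:+→1 8:+→2 9:-→1 9:-→0 11:+→1 12:+→2 13:-→1 13:-→0 13:+→1 13:+→2 14:-→1 14:+→2 14:+→3 … peak 3.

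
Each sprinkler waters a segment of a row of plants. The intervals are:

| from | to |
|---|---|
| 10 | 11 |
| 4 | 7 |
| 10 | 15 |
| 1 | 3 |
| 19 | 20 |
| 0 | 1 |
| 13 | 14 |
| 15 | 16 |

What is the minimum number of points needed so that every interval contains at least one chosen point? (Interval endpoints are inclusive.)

6

Process intervals by earliest right end; each time one isn't hit yet, stab at its right endpoint.
Sorted: [0,1] [1,3] [4,7] [10,11] [13,14] [10,15] [15,16] [19,20]
{[0,1],[1,3]} hit by 1; {[4,7]} hit by 7; {[10,11]} hit by 11; {[13,14],[10,15]} hit by 14; {[15,16]} hit by 16; {[19,20]} hit by 20.
Points: 1, 7, 11, 14, 16, 20 (6 total).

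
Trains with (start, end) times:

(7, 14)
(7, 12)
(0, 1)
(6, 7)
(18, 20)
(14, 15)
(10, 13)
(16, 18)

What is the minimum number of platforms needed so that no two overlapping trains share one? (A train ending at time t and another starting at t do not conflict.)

Count concurrent intervals with a sweep; the peak is the room count.
Events (time:±→running): 0:+→1 1:-→0 6:+→1 7:-→0 7:+→1 7:+→2 10:+→3 … peak 3.

3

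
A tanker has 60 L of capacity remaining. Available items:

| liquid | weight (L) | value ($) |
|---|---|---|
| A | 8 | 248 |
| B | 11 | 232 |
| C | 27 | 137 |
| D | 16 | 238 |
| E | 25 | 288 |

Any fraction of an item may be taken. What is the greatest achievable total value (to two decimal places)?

1006.00

Order: A (248/8=31.00) > B (232/11=21.09) > D (238/16=14.88) > E (288/25=11.52) > C (137/27=5.07)
Fill: take A (8 @ 248) → take B (11 @ 232) → take D (16 @ 238) → take E (25 @ 288); 60/60 used.
Total value = 1006.00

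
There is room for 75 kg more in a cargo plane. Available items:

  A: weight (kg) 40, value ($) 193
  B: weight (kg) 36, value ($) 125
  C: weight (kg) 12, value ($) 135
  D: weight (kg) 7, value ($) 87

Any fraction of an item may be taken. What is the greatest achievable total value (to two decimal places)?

470.56

Order: D (87/7=12.43) > C (135/12=11.25) > A (193/40=4.83) > B (125/36=3.47)
Fill: take D (7 @ 87) → take C (12 @ 135) → take A (40 @ 193) → take 16/36 of B → 55.56; 75/75 used.
Total value = 470.56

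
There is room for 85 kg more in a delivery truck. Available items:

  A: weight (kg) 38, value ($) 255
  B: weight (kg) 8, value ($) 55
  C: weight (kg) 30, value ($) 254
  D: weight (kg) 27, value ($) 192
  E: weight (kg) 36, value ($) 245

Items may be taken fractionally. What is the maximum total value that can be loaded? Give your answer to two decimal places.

637.11

Sort by value per unit weight and fill in that order.
Ratios (sorted): C 8.47, D 7.11, B 6.88, E 6.81, A 6.71
take C (30 @ 254); take D (27 @ 192); take B (8 @ 55); take 20/36 of E → 136.11. Capacity used 85/85.
Total value = 637.11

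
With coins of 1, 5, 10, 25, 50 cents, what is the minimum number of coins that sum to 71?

4

Use the largest denomination that fits, subtract, and repeat.
71 = 1×50 + 2×10 + 1×1
Total coins = 1 + 2 + 1 = 4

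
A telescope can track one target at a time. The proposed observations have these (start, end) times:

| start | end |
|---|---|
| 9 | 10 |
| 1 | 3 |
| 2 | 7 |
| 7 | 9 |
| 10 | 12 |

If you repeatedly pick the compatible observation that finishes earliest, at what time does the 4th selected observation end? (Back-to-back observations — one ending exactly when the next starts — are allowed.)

Order by finish time; keep every interval that doesn't clash with the previous kept one.
Sorted by end: (1,3)  (2,7)  (7,9)  (9,10)  (10,12)
take (1,3); skip (2,7); take (7,9); take (9,10); take (10,12).
Selected: (1,3) (7,9) (9,10) (10,12)

12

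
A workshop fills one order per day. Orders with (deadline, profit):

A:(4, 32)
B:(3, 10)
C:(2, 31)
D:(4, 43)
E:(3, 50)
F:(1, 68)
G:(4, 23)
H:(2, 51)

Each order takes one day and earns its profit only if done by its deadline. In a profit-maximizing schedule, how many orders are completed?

Take jobs in profit order; each goes to the latest open slot no later than its deadline.
Profit order: F=68 H=51 E=50 D=43 A=32 C=31 G=23 B=10
Assign: F→slot 1, H→slot 2, E→slot 3, D→slot 4, A skipped, C skipped, G skipped, B skipped.
Slots: [1:F] [2:H] [3:E] [4:D]
4 of 8 scheduled.

4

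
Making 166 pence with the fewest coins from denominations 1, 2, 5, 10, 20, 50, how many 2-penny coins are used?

0

Use the largest denomination that fits, subtract, and repeat.
166 − 3×50→16 − 1×10→6 − 1×5→1 − 1×1→0
Count of 2: 0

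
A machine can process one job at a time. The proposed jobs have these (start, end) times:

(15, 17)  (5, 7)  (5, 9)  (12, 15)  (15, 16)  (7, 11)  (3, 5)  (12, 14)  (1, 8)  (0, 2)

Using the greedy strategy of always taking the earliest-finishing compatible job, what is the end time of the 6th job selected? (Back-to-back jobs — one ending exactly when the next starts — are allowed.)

By end time: (0,2), (3,5), (5,7), (1,8), (5,9), (7,11), (12,14), (12,15), (15,16), (15,17).
Pick (0,2); next start ≥ 2 → (3,5); next start ≥ 5 → (5,7); next start ≥ 7 → (7,11); next start ≥ 11 → (12,14); next start ≥ 14 → (15,16).
Selected: (0,2) (3,5) (5,7) (7,11) (12,14) (15,16)

16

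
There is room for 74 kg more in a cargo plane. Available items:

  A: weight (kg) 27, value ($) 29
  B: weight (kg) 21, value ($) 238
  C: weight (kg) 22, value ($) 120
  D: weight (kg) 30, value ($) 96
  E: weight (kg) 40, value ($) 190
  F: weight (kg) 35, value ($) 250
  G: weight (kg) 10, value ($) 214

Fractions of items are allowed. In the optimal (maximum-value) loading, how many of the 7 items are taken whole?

Sort by value per unit weight and fill in that order.
Order: G (214/10=21.40) > B (238/21=11.33) > F (250/35=7.14) > C (120/22=5.45) > E (190/40=4.75) > D (96/30=3.20) > A (29/27=1.07)
Fill: take G (10 @ 214) → take B (21 @ 238) → take F (35 @ 250) → take 8/22 of C → 43.64; 74/74 used.
3 item(s) taken whole; one partial (take 8/22 of C).

3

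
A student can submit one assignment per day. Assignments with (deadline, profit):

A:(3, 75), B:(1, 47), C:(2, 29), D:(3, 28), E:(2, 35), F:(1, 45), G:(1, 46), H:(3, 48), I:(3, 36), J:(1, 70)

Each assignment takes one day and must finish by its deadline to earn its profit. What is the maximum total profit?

Take jobs in profit order; each goes to the latest open slot no later than its deadline.
Profit order: A=75 J=70 H=48 B=47 G=46 F=45 I=36 E=35 C=29 D=28
Assign: A→slot 3, J→slot 1, H→slot 2, B skipped, G skipped, F skipped, I skipped, E skipped, C skipped, D skipped.
Slots: [1:J] [2:H] [3:A]
Profit = 70 + 48 + 75 = 193

193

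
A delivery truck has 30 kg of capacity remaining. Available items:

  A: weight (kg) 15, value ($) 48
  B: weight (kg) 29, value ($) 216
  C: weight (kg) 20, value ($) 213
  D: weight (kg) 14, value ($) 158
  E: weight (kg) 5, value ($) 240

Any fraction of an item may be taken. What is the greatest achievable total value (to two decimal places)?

Ratios (sorted): E 48.00, D 11.29, C 10.65, B 7.45, A 3.20
take E (5 @ 240); take D (14 @ 158); take 11/20 of C → 117.15. Capacity used 30/30.
Total value = 515.15

515.15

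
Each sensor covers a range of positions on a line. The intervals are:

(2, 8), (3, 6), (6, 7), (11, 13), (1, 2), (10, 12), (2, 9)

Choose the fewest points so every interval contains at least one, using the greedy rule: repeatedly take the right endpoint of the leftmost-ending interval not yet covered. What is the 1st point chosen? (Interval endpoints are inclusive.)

Sorted: [1,2] [3,6] [6,7] [2,8] [2,9] [10,12] [11,13]
{[1,2]} hit by 2; {[3,6],[6,7],[2,8],[2,9]} hit by 6; {[10,12],[11,13]} hit by 12.
Points: 2, 6, 12 (3 total).

2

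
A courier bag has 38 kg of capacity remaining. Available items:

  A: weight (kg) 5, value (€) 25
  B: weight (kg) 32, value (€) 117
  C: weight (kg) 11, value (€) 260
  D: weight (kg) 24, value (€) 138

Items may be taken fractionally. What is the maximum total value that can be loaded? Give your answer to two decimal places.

Order: C (260/11=23.64) > D (138/24=5.75) > A (25/5=5.00) > B (117/32=3.66)
Fill: take C (11 @ 260) → take D (24 @ 138) → take 3/5 of A → 15.00; 38/38 used.
Total value = 413.00

413.00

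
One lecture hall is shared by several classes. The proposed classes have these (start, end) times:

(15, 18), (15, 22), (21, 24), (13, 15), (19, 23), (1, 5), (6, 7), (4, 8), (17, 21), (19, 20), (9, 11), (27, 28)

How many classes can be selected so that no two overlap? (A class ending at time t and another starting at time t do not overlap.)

8

Sort by end time and greedily take each interval whose start is ≥ the last chosen end.
Sorted by end: (1,5)  (6,7)  (4,8)  (9,11)  (13,15)  (15,18)  (19,20)  (17,21)  (15,22)  (19,23)  (21,24)  (27,28)
take (1,5); take (6,7); take (9,11); take (13,15); take (15,18); take (19,20); skip (19,23); take (21,24); take (27,28).
Selected 8 classes.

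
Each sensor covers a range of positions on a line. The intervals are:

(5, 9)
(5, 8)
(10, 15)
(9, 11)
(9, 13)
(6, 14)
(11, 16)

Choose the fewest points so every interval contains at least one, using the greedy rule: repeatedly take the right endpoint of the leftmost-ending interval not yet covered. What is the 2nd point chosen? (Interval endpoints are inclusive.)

By right end: [5,8]  [5,9]  [9,11]  [9,13]  [6,14]  [10,15]  [11,16]
[5,8] uncovered → point at 8; [9,11] uncovered → point at 11.
Points: 8, 11 (2 total).

11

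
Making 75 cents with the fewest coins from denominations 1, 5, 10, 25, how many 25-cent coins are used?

3

75 = 3×25
Count of 25: 3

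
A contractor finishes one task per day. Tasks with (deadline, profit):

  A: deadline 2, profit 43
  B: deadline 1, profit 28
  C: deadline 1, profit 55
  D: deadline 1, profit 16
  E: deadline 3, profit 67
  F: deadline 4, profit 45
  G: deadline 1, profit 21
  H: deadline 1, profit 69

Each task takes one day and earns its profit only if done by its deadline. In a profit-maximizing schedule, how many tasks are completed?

4

By profit: H(d1,69), E(d3,67), C(d1,55), F(d4,45), A(d2,43), B(d1,28), G(d1,21), D(d1,16)
H→slot 1; E→slot 3; C skipped; F→slot 4; A→slot 2; B skipped; G skipped; D skipped.
4 of 8 scheduled.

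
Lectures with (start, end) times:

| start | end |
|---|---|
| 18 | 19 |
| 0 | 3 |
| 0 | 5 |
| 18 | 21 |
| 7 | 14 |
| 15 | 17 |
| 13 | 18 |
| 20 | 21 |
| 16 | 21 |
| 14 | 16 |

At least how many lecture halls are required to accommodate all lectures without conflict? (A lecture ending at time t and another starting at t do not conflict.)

3

Count concurrent intervals with a sweep; the peak is the room count.
Events (time:±→running): 0:+→1 0:+→2 3:-→1 5:-→0 7:+→1 13:+→2 14:-→1 14:+→2 15:+→3 … peak 3.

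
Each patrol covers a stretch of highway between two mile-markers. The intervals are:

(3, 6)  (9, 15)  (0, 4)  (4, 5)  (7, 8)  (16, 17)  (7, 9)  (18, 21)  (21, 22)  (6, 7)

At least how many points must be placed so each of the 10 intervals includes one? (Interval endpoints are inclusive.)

Sorted: [0,4] [4,5] [3,6] [6,7] [7,8] [7,9] [9,15] [16,17] [18,21] [21,22]
{[0,4],[4,5],[3,6]} hit by 4; {[6,7],[7,8],[7,9]} hit by 7; {[9,15]} hit by 15; {[16,17]} hit by 17; {[18,21],[21,22]} hit by 21.
Points: 4, 7, 15, 17, 21 (5 total).

5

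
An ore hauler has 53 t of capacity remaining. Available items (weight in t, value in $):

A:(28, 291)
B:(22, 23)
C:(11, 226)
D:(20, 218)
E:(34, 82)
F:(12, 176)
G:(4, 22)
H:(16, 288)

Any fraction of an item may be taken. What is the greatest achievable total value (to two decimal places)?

Sort by value per unit weight and fill in that order.
Order: C (226/11=20.55) > H (288/16=18.00) > F (176/12=14.67) > D (218/20=10.90) > A (291/28=10.39) > G (22/4=5.50) > E (82/34=2.41) > B (23/22=1.05)
Fill: take C (11 @ 226) → take H (16 @ 288) → take F (12 @ 176) → take 14/20 of D → 152.60; 53/53 used.
Total value = 842.60

842.60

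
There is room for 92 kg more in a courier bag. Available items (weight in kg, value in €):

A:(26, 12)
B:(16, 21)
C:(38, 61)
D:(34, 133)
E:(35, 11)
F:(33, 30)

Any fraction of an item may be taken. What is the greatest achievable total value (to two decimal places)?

Order: D (133/34=3.91) > C (61/38=1.61) > B (21/16=1.31) > F (30/33=0.91) > A (12/26=0.46) > E (11/35=0.31)
Fill: take D (34 @ 133) → take C (38 @ 61) → take B (16 @ 21) → take 4/33 of F → 3.64; 92/92 used.
Total value = 218.64

218.64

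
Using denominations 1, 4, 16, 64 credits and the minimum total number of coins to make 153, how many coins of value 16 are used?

Use the largest denomination that fits, subtract, and repeat.
153 − 2×64→25 − 1×16→9 − 2×4→1 − 1×1→0
Count of 16: 1

1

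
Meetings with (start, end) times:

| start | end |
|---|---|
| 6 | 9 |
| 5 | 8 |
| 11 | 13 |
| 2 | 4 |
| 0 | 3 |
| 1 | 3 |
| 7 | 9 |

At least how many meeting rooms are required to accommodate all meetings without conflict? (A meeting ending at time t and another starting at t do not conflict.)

3

Count concurrent intervals with a sweep; the peak is the room count.
Events (time:±→running): 0:+→1 1:+→2 2:+→3 … peak 3.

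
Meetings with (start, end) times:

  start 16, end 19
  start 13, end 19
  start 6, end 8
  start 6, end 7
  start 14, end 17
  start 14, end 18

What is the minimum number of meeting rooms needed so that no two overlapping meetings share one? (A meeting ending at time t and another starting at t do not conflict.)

4

Events (time:±→running): 6:+→1 6:+→2 7:-→1 8:-→0 13:+→1 14:+→2 14:+→3 16:+→4 … peak 4.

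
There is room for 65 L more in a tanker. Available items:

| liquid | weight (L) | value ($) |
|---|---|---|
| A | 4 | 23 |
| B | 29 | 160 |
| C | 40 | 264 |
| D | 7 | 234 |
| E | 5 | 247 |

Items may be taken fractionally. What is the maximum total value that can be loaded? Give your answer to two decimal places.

817.66

Greedy by value/weight ratio, highest first.
Order: E (247/5=49.40) > D (234/7=33.43) > C (264/40=6.60) > A (23/4=5.75) > B (160/29=5.52)
Fill: take E (5 @ 247) → take D (7 @ 234) → take C (40 @ 264) → take A (4 @ 23) → take 9/29 of B → 49.66; 65/65 used.
Total value = 817.66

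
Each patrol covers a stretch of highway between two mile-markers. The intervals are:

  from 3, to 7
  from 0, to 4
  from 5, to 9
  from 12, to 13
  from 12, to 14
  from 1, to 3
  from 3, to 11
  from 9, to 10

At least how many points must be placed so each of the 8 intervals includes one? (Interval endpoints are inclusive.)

3

By right end: [1,3]  [0,4]  [3,7]  [5,9]  [9,10]  [3,11]  [12,13]  [12,14]
[1,3] uncovered → point at 3; [5,9] uncovered → point at 9; [12,13] uncovered → point at 13.
Points: 3, 9, 13 (3 total).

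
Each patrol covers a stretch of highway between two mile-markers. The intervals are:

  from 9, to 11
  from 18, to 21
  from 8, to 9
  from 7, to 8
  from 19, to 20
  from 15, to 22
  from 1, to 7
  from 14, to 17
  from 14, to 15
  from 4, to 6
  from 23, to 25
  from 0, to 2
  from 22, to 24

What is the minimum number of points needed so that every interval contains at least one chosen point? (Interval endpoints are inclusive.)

7

Process intervals by earliest right end; each time one isn't hit yet, stab at its right endpoint.
Sorted: [0,2] [4,6] [1,7] [7,8] [8,9] [9,11] [14,15] [14,17] [19,20] [18,21] [15,22] [22,24] [23,25]
{[0,2]} hit by 2; {[4,6],[1,7]} hit by 6; {[7,8],[8,9]} hit by 8; {[9,11]} hit by 11; {[14,15],[14,17]} hit by 15; {[19,20],[18,21],[15,22]} hit by 20; {[22,24],[23,25]} hit by 24.
Points: 2, 6, 8, 11, 15, 20, 24 (7 total).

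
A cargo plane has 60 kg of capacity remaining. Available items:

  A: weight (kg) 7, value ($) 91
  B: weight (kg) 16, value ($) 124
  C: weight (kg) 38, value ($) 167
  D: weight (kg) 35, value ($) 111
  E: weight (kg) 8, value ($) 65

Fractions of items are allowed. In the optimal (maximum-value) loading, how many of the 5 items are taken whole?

3

Ratios (sorted): A 13.00, E 8.12, B 7.75, C 4.39, D 3.17
take A (7 @ 91); take E (8 @ 65); take B (16 @ 124); take 29/38 of C → 127.45. Capacity used 60/60.
3 item(s) taken whole; one partial (take 29/38 of C).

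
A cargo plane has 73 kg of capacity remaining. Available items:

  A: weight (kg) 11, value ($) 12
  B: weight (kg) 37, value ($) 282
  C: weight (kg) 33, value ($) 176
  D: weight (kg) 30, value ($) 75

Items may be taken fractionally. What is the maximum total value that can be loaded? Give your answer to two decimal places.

465.50

Order: B (282/37=7.62) > C (176/33=5.33) > D (75/30=2.50) > A (12/11=1.09)
Fill: take B (37 @ 282) → take C (33 @ 176) → take 3/30 of D → 7.50; 73/73 used.
Total value = 465.50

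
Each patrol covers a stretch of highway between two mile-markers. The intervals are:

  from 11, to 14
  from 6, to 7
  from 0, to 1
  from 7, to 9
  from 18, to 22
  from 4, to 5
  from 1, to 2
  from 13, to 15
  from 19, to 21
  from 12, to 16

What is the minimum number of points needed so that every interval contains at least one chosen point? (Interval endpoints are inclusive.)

5

Process intervals by earliest right end; each time one isn't hit yet, stab at its right endpoint.
By right end: [0,1]  [1,2]  [4,5]  [6,7]  [7,9]  [11,14]  [13,15]  [12,16]  [19,21]  [18,22]
[0,1] uncovered → point at 1; [4,5] uncovered → point at 5; [6,7] uncovered → point at 7; [11,14] uncovered → point at 14; [19,21] uncovered → point at 21.
Points: 1, 5, 7, 14, 21 (5 total).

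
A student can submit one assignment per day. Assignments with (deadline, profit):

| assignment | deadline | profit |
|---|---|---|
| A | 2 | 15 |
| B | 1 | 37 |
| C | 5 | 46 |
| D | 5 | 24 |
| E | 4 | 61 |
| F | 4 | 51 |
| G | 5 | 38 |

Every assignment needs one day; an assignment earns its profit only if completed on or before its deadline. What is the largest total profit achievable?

233

By profit: E(d4,61), F(d4,51), C(d5,46), G(d5,38), B(d1,37), D(d5,24), A(d2,15)
E→slot 4; F→slot 3; C→slot 5; G→slot 2; B→slot 1; D skipped; A skipped.
Profit = 37 + 38 + 51 + 61 + 46 = 233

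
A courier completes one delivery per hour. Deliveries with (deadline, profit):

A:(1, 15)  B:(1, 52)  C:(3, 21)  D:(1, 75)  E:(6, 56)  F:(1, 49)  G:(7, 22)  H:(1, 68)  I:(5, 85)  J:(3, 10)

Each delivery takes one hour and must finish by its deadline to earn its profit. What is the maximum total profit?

Profit order: I=85 D=75 H=68 E=56 B=52 F=49 G=22 C=21 A=15 J=10
Assign: I→slot 5, D→slot 1, H skipped, E→slot 6, B skipped, F skipped, G→slot 7, C→slot 3, A skipped, J→slot 2.
Slots: [1:D] [2:J] [3:C] [5:I] [6:E] [7:G]
Profit = 75 + 10 + 21 + 85 + 56 + 22 = 269

269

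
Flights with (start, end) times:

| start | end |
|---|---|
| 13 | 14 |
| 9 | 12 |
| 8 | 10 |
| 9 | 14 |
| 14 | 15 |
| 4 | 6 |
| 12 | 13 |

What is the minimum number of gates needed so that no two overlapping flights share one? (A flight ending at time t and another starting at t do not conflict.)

Events (time:±→running): 4:+→1 6:-→0 8:+→1 9:+→2 9:+→3 … peak 3.

3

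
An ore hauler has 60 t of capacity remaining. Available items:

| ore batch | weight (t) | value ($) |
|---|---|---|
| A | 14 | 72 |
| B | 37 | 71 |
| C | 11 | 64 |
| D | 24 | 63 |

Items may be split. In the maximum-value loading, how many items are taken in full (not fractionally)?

Ratios (sorted): C 5.82, A 5.14, D 2.62, B 1.92
take C (11 @ 64); take A (14 @ 72); take D (24 @ 63); take 11/37 of B → 21.11. Capacity used 60/60.
3 item(s) taken whole; one partial (take 11/37 of B).

3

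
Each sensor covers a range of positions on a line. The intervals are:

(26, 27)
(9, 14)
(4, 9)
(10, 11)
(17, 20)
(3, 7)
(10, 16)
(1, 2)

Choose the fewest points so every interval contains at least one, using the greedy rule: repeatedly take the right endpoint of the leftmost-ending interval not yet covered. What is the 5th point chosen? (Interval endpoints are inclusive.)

Sorted: [1,2] [3,7] [4,9] [10,11] [9,14] [10,16] [17,20] [26,27]
{[1,2]} hit by 2; {[3,7],[4,9]} hit by 7; {[10,11],[9,14],[10,16]} hit by 11; {[17,20]} hit by 20; {[26,27]} hit by 27.
Points: 2, 7, 11, 20, 27 (5 total).

27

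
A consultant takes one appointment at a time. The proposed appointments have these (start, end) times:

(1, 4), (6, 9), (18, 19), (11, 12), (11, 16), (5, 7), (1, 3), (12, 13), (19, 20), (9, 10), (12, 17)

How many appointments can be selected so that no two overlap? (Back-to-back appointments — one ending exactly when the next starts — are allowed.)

7

Sort by end time and greedily take each interval whose start is ≥ the last chosen end.
Sorted by end: (1,3)  (1,4)  (5,7)  (6,9)  (9,10)  (11,12)  (12,13)  (11,16)  (12,17)  (18,19)  (19,20)
take (1,3); take (5,7); take (9,10); take (11,12); take (12,13); take (18,19); take (19,20).
Selected 7 appointments.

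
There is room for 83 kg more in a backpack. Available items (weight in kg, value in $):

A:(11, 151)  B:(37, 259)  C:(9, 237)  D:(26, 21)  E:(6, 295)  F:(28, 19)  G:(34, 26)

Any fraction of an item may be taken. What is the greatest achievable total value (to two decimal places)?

Order: E (295/6=49.17) > C (237/9=26.33) > A (151/11=13.73) > B (259/37=7.00) > D (21/26=0.81) > G (26/34=0.76) > F (19/28=0.68)
Fill: take E (6 @ 295) → take C (9 @ 237) → take A (11 @ 151) → take B (37 @ 259) → take 20/26 of D → 16.15; 83/83 used.
Total value = 958.15

958.15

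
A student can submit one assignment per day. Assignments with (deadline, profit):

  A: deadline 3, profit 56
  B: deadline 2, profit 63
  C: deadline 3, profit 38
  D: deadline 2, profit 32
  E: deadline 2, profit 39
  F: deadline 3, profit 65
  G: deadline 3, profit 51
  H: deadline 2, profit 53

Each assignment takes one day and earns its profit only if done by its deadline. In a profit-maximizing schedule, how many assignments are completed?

Profit order: F=65 B=63 A=56 H=53 G=51 E=39 C=38 D=32
Assign: F→slot 3, B→slot 2, A→slot 1, H skipped, G skipped, E skipped, C skipped, D skipped.
Slots: [1:A] [2:B] [3:F]
3 of 8 scheduled.

3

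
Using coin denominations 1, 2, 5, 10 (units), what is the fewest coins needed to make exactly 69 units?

Use the largest denomination that fits, subtract, and repeat.
69 − 6×10→9 − 1×5→4 − 2×2→0
Total coins = 6 + 1 + 2 = 9

9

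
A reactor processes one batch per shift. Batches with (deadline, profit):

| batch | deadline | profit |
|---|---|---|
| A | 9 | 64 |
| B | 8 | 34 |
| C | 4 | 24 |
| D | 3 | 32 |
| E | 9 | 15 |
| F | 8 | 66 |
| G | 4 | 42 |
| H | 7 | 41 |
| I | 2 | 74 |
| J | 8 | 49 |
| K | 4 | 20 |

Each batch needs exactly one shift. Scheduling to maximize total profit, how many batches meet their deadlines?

9

Take jobs in profit order; each goes to the latest open slot no later than its deadline.
Profit order: I=74 F=66 A=64 J=49 G=42 H=41 B=34 D=32 C=24 K=20 E=15
Assign: I→slot 2, F→slot 8, A→slot 9, J→slot 7, G→slot 4, H→slot 6, B→slot 5, D→slot 3, C→slot 1, K skipped, E skipped.
Slots: [1:C] [2:I] [3:D] [4:G] [5:B] [6:H] [7:J] [8:F] [9:A]
9 of 11 scheduled.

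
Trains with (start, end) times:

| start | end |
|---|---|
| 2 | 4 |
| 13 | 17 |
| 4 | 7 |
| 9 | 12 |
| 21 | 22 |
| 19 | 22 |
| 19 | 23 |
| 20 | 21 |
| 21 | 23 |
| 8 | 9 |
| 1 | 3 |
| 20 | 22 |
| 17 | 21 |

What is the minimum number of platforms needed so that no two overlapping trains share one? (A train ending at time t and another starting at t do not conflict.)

5

Events (time:±→running): 1:+→1 2:+→2 3:-→1 4:-→0 4:+→1 7:-→0 8:+→1 9:-→0 9:+→1 12:-→0 13:+→1 17:-→0 17:+→1 19:+→2 19:+→3 20:+→4 20:+→5 … peak 5.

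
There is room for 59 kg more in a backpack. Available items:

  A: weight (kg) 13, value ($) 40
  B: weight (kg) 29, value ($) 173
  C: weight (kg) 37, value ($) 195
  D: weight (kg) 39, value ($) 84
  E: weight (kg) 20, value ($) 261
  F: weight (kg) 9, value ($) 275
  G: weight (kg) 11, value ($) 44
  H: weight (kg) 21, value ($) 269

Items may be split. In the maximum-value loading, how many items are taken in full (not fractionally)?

3

Ratios (sorted): F 30.56, E 13.05, H 12.81, B 5.97, C 5.27, G 4.00, A 3.08, D 2.15
take F (9 @ 275); take E (20 @ 261); take H (21 @ 269); take 9/29 of B → 53.69. Capacity used 59/59.
3 item(s) taken whole; one partial (take 9/29 of B).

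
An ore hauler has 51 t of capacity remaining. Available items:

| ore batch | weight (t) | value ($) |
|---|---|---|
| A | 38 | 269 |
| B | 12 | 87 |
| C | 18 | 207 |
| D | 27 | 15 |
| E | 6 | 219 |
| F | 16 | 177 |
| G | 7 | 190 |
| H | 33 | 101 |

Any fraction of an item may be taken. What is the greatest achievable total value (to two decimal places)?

822.00

Greedy by value/weight ratio, highest first.
Order: E (219/6=36.50) > G (190/7=27.14) > C (207/18=11.50) > F (177/16=11.06) > B (87/12=7.25) > A (269/38=7.08) > H (101/33=3.06) > D (15/27=0.56)
Fill: take E (6 @ 219) → take G (7 @ 190) → take C (18 @ 207) → take F (16 @ 177) → take 4/12 of B → 29.00; 51/51 used.
Total value = 822.00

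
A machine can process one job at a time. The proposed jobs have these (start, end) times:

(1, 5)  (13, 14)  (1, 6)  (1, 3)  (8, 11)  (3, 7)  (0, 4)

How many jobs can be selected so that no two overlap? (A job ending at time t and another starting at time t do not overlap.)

4

Sort by end time and greedily take each interval whose start is ≥ the last chosen end.
By end time: (1,3), (0,4), (1,5), (1,6), (3,7), (8,11), (13,14).
Pick (1,3); next start ≥ 3 → (3,7); next start ≥ 7 → (8,11); next start ≥ 11 → (13,14).
Selected 4 jobs.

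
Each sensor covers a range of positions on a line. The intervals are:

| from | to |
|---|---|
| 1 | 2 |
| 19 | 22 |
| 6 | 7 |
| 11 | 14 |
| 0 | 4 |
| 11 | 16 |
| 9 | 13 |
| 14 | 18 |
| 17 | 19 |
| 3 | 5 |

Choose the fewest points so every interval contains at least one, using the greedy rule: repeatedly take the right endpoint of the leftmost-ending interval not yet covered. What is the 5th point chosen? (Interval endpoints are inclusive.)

By right end: [1,2]  [0,4]  [3,5]  [6,7]  [9,13]  [11,14]  [11,16]  [14,18]  [17,19]  [19,22]
[1,2] uncovered → point at 2; [3,5] uncovered → point at 5; [6,7] uncovered → point at 7; [9,13] uncovered → point at 13; [14,18] uncovered → point at 18; [19,22] uncovered → point at 22.
Points: 2, 5, 7, 13, 18, 22 (6 total).

18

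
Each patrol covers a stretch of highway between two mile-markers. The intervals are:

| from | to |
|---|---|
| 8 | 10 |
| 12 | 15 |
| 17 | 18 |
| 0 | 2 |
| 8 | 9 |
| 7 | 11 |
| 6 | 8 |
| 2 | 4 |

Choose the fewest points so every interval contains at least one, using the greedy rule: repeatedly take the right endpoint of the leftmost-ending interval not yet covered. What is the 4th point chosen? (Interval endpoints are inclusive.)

Process intervals by earliest right end; each time one isn't hit yet, stab at its right endpoint.
Sorted: [0,2] [2,4] [6,8] [8,9] [8,10] [7,11] [12,15] [17,18]
{[0,2],[2,4]} hit by 2; {[6,8],[8,9],[8,10],[7,11]} hit by 8; {[12,15]} hit by 15; {[17,18]} hit by 18.
Points: 2, 8, 15, 18 (4 total).

18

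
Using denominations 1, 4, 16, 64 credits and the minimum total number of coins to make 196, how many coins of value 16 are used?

196 = 3×64 + 1×4
Count of 16: 0

0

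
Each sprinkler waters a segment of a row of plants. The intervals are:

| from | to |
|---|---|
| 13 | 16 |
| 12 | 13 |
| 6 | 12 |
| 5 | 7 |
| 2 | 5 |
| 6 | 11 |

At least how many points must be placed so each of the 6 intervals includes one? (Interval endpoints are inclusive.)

3

Sort by right endpoint; whenever an interval is uncovered, place a point at its right end.
By right end: [2,5]  [5,7]  [6,11]  [6,12]  [12,13]  [13,16]
[2,5] uncovered → point at 5; [6,11] uncovered → point at 11; [12,13] uncovered → point at 13.
Points: 5, 11, 13 (3 total).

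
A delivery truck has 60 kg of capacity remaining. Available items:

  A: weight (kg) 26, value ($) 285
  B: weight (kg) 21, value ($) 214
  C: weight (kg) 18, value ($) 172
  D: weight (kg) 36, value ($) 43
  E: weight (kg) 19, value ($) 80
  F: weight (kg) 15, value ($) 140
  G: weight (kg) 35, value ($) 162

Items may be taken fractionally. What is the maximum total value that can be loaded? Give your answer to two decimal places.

Sort by value per unit weight and fill in that order.
Ratios (sorted): A 10.96, B 10.19, C 9.56, F 9.33, G 4.63, E 4.21, D 1.19
take A (26 @ 285); take B (21 @ 214); take 13/18 of C → 124.22. Capacity used 60/60.
Total value = 623.22

623.22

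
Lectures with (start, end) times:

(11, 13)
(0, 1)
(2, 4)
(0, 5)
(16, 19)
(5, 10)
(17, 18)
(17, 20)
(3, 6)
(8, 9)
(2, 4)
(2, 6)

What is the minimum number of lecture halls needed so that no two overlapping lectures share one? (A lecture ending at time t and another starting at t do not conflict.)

5

Count concurrent intervals with a sweep; the peak is the room count.
Events (time:±→running): 0:+→1 0:+→2 1:-→1 2:+→2 2:+→3 2:+→4 3:+→5 … peak 5.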